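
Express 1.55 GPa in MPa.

giga = 1e9, mega = 1e6; factor is 1e3.
1.55 × 1e3 = 1550

1550 MPa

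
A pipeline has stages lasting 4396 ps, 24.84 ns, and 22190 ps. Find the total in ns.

51.426 ns

In ns:
  4396 ps = 4396e-3 ns = 4.396
  24.84 ns → 24.84
  22190 ps = 22190e-3 ns = 22.19
Sum: 4.396 + 24.84 + 22.19 = 51.426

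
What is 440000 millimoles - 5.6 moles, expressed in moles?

In moles:
  440000 millimoles = 440000 × 10⁻³ moles = 440
  5.6 moles → 5.6
Difference: 440 - 5.6 = 434.4

434.4 moles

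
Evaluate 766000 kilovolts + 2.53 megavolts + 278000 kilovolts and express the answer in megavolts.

1046.53 megavolts

In megavolts:
  766000 kilovolts = 766000e-3 megavolts = 766
  2.53 megavolts → 2.53
  278000 kilovolts = 278000e-3 megavolts = 278
Sum: 766 + 2.53 + 278 = 1046.53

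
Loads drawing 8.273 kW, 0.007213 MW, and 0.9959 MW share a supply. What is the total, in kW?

In kW:
  8.273 kW → 8.273
  0.007213 MW = 0.007213 × 10³ kW = 7.213
  0.9959 MW = 0.9959 × 10³ kW = 995.9
Sum: 8.273 + 7.213 + 995.9 = 1011.386

1011.386 kW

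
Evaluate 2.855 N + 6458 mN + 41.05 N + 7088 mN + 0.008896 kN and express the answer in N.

In N:
  2.855 N → 2.855
  6458 mN = 6458e-3 N = 6.458
  41.05 N → 41.05
  7088 mN = 7088e-3 N = 7.088
  0.008896 kN = 0.008896e3 N = 8.896
Sum: 2.855 + 6.458 + 41.05 + 7.088 + 8.896 = 66.347

66.347 N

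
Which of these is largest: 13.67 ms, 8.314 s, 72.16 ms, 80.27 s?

80.27 s

13.67 ms = 0.01367 s
8.314 s = 8.314 s
72.16 ms = 0.07216 s
80.27 s = 80.27 s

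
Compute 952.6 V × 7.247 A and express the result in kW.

952.6 × 7.247 = 6903.4922 W

6.9034922 kW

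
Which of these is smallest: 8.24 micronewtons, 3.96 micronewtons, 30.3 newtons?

3.96 micronewtons

8.24 micronewtons = 0.00000824 newtons
3.96 micronewtons = 0.00000396 newtons
30.3 newtons = 30.3 newtons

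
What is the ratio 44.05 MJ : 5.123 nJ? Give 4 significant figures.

8598000000000000

(44.05 × 10⁶) / (5.123 × 10⁻⁹) = 8.5985 × 10¹⁵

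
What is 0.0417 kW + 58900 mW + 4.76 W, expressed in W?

105.36 W

In W:
  0.0417 kW = 0.0417 × 10^3 W = 41.7
  58900 mW = 58900 × 10^-3 W = 58.9
  4.76 W → 4.76
Sum: 41.7 + 58.9 + 4.76 = 105.36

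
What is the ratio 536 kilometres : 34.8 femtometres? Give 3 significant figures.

15400000000000000000

(536 × 10^3) / (34.8 × 10^-15) = 15.4 × 10^18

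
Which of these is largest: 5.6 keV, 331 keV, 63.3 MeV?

5.6 keV = 5600 eV
331 keV = 331000 eV
63.3 MeV = 63300000 eV

63.3 MeV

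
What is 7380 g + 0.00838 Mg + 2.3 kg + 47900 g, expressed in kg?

In kg:
  7380 g = 7380 × 10^-3 kg = 7.38
  0.00838 Mg = 0.00838 × 10^3 kg = 8.38
  2.3 kg → 2.3
  47900 g = 47900 × 10^-3 kg = 47.9
Sum: 7.38 + 8.38 + 2.3 + 47.9 = 65.96

65.96 kg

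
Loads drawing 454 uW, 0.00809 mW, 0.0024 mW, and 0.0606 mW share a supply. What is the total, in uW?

In uW:
  454 uW → 454
  0.00809 mW = 0.00809 × 10^3 uW = 8.09
  0.0024 mW = 0.0024 × 10^3 uW = 2.4
  0.0606 mW = 0.0606 × 10^3 uW = 60.6
Sum: 454 + 8.09 + 2.4 + 60.6 = 525.09

525.09 uW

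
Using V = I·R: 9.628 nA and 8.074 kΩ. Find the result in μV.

77.736472 μV

9.628e-9 × 8.074e3 = 77.736472e-6 V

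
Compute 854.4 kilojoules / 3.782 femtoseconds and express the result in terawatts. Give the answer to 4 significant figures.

(854.4e3) / (3.782e-15) = 225.912e18 W

225900000 terawatts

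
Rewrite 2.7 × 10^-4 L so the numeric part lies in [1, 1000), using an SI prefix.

270 µL

= 270 × 10^-6 L; 10^-6 is micro.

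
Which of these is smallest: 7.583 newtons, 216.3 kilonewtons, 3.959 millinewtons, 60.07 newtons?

3.959 millinewtons

7.583 newtons = 7.583 newtons
216.3 kilonewtons = 216300 newtons
3.959 millinewtons = 0.003959 newtons
60.07 newtons = 60.07 newtons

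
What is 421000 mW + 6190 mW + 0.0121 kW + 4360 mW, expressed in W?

443.65 W

In W:
  421000 mW = 421000e-3 W = 421
  6190 mW = 6190e-3 W = 6.19
  0.0121 kW = 0.0121e3 W = 12.1
  4360 mW = 4360e-3 W = 4.36
Sum: 421 + 6.19 + 12.1 + 4.36 = 443.65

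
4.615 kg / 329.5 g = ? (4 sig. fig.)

(4.615 × 10³) / (329.5) = 0.014006 × 10³

14.01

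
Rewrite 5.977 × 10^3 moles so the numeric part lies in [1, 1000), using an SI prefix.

= 5.977 × 10^3 moles; 10^3 is kilo.

5.977 kilomoles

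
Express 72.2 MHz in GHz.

0.0722 GHz

mega = 1e6, giga = 1e9; factor is 1e-3.
72.2 × 1e-3 = 0.0722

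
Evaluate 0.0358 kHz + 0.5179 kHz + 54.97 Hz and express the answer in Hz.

In Hz:
  0.0358 kHz = 0.0358e3 Hz = 35.8
  0.5179 kHz = 0.5179e3 Hz = 517.9
  54.97 Hz → 54.97
Sum: 35.8 + 517.9 + 54.97 = 608.67

608.67 Hz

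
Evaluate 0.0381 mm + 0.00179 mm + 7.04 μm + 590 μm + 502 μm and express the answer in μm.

In μm:
  0.0381 mm = 0.0381 × 10^3 μm = 38.1
  0.00179 mm = 0.00179 × 10^3 μm = 1.79
  7.04 μm → 7.04
  590 μm → 590
  502 μm → 502
Sum: 38.1 + 1.79 + 7.04 + 590 + 502 = 1138.93

1138.93 μm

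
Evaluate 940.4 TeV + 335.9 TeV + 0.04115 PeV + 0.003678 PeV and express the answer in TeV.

1321.128 TeV

In TeV:
  940.4 TeV → 940.4
  335.9 TeV → 335.9
  0.04115 PeV = 0.04115 × 10³ TeV = 41.15
  0.003678 PeV = 0.003678 × 10³ TeV = 3.678
Sum: 940.4 + 335.9 + 41.15 + 3.678 = 1321.128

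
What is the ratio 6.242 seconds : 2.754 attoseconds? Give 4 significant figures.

(6.242) / (2.754 × 10^-18) = 2.2665 × 10^18

2267000000000000000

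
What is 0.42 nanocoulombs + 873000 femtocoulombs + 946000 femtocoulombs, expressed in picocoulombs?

In picocoulombs:
  0.42 nanocoulombs = 0.42 × 10³ picocoulombs = 420
  873000 femtocoulombs = 873000 × 10⁻³ picocoulombs = 873
  946000 femtocoulombs = 946000 × 10⁻³ picocoulombs = 946
Sum: 420 + 873 + 946 = 2239

2239 picocoulombs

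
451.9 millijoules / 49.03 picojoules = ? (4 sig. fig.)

(451.9 × 10^-3) / (49.03 × 10^-12) = 9.2168 × 10^9

9217000000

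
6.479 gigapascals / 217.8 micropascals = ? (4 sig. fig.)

29750000000000

(6.479e9) / (217.8e-6) = 0.029747e15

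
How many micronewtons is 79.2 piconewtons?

pico = 10⁻¹², micro = 10⁻⁶; factor is 10⁻⁶.
79.2 × 10⁻⁶ = 0.0000792

0.0000792 micronewtons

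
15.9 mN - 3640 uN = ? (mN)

12.26 mN

In mN:
  15.9 mN → 15.9
  3640 uN = 3640 × 10^-3 mN = 3.64
Difference: 15.9 - 3.64 = 12.26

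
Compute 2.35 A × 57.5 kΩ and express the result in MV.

0.135125 MV

2.35 × 57.5e3 = 135.125e3 V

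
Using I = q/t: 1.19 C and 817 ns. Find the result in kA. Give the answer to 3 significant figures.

(1.19) / (817 × 10⁻⁹) = 0.0014565 × 10⁹ A

1460 kA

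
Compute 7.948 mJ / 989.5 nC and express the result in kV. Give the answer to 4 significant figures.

(7.948 × 10⁻³) / (989.5 × 10⁻⁹) = 0.00803234 × 10⁶ V

8.032 kV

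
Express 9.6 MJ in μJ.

mega = 10^6, micro = 10^-6; factor is 10^12.
9.6 × 10^12 = 9600000000000

9600000000000 μJ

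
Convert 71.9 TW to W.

tera = 1e12, (no prefix) = 1e0; factor is 1e12.
71.9 × 1e12 = 71900000000000

71900000000000 W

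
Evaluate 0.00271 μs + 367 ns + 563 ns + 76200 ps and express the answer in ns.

In ns:
  0.00271 μs = 0.00271 × 10^3 ns = 2.71
  367 ns → 367
  563 ns → 563
  76200 ps = 76200 × 10^-3 ns = 76.2
Sum: 2.71 + 367 + 563 + 76.2 = 1008.91

1008.91 ns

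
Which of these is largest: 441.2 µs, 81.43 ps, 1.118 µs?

441.2 µs = 0.0004412 s
81.43 ps = 0.00000000008143 s
1.118 µs = 0.000001118 s

441.2 µs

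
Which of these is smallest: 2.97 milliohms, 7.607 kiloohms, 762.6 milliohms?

2.97 milliohms = 0.00297 ohms
7.607 kiloohms = 7607 ohms
762.6 milliohms = 0.7626 ohms

2.97 milliohms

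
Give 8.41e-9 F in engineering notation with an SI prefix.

8.41 nF

= 8.41e-9 F; 1e-9 is nano.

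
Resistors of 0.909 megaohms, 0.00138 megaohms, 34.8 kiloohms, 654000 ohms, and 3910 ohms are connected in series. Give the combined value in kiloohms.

1603.09 kiloohms

In kiloohms:
  0.909 megaohms = 0.909 × 10³ kiloohms = 909
  0.00138 megaohms = 0.00138 × 10³ kiloohms = 1.38
  34.8 kiloohms → 34.8
  654000 ohms = 654000 × 10⁻³ kiloohms = 654
  3910 ohms = 3910 × 10⁻³ kiloohms = 3.91
Sum: 909 + 1.38 + 34.8 + 654 + 3.91 = 1603.09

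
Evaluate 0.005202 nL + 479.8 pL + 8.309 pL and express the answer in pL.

493.311 pL

In pL:
  0.005202 nL = 0.005202 × 10^3 pL = 5.202
  479.8 pL → 479.8
  8.309 pL → 8.309
Sum: 5.202 + 479.8 + 8.309 = 493.311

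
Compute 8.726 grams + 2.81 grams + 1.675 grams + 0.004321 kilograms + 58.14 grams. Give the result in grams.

75.672 grams

In grams:
  8.726 grams → 8.726
  2.81 grams → 2.81
  1.675 grams → 1.675
  0.004321 kilograms = 0.004321 × 10^3 grams = 4.321
  58.14 grams → 58.14
Sum: 8.726 + 2.81 + 1.675 + 4.321 + 58.14 = 75.672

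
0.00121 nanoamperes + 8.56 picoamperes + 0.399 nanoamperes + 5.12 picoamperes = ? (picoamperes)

413.89 picoamperes

In picoamperes:
  0.00121 nanoamperes = 0.00121e3 picoamperes = 1.21
  8.56 picoamperes → 8.56
  0.399 nanoamperes = 0.399e3 picoamperes = 399
  5.12 picoamperes → 5.12
Sum: 1.21 + 8.56 + 399 + 5.12 = 413.89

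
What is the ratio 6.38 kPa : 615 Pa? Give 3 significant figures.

10.4

(6.38 × 10^3) / (615) = 0.01037 × 10^3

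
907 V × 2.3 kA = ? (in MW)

907 × 2.3 × 10³ = 2086.1 × 10³ W

2.0861 MW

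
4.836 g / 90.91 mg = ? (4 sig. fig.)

53.20

(4.836) / (90.91 × 10^-3) = 0.053195 × 10^3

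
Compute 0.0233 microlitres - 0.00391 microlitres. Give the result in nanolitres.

In nanolitres:
  0.0233 microlitres = 0.0233 × 10³ nanolitres = 23.3
  0.00391 microlitres = 0.00391 × 10³ nanolitres = 3.91
Difference: 23.3 - 3.91 = 19.39

19.39 nanolitres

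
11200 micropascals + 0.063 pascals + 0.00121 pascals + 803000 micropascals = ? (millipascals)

In millipascals:
  11200 micropascals = 11200e-3 millipascals = 11.2
  0.063 pascals = 0.063e3 millipascals = 63
  0.00121 pascals = 0.00121e3 millipascals = 1.21
  803000 micropascals = 803000e-3 millipascals = 803
Sum: 11.2 + 63 + 1.21 + 803 = 878.41

878.41 millipascals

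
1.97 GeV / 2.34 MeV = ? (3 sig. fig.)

(1.97e9) / (2.34e6) = 0.8419e3

842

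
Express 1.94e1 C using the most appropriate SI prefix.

= 19.4 C; mantissa already in [1, 1000).

19.4 C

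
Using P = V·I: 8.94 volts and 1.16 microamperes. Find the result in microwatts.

10.3704 microwatts

8.94 × 1.16 × 10^-6 = 10.3704 × 10^-6 W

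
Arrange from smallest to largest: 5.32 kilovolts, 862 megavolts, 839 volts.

839 volts < 5.32 kilovolts < 862 megavolts

5.32 kilovolts = 5320 volts
862 megavolts = 862000000 volts
839 volts = 839 volts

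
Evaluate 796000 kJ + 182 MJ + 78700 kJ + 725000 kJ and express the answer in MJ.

In MJ:
  796000 kJ = 796000 × 10^-3 MJ = 796
  182 MJ → 182
  78700 kJ = 78700 × 10^-3 MJ = 78.7
  725000 kJ = 725000 × 10^-3 MJ = 725
Sum: 796 + 182 + 78.7 + 725 = 1781.7

1781.7 MJ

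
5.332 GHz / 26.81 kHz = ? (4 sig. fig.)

(5.332e9) / (26.81e3) = 0.19888e6

198900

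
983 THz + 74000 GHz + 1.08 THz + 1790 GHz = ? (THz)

1059.87 THz

In THz:
  983 THz → 983
  74000 GHz = 74000 × 10⁻³ THz = 74
  1.08 THz → 1.08
  1790 GHz = 1790 × 10⁻³ THz = 1.79
Sum: 983 + 74 + 1.08 + 1.79 = 1059.87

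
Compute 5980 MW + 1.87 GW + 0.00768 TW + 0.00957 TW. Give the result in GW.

25.1 GW

In GW:
  5980 MW = 5980e-3 GW = 5.98
  1.87 GW → 1.87
  0.00768 TW = 0.00768e3 GW = 7.68
  0.00957 TW = 0.00957e3 GW = 9.57
Sum: 5.98 + 1.87 + 7.68 + 9.57 = 25.1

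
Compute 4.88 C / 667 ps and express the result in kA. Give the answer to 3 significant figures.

7320000 kA

(4.88) / (667 × 10^-12) = 0.0073163 × 10^12 A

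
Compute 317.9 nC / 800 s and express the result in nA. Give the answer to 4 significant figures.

0.3974 nA

(317.9 × 10^-9) / (800) = 0.397375 × 10^-9 A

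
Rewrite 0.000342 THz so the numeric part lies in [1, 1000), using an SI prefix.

= 342 × 10⁶ Hz; 10⁶ is mega.

342 MHz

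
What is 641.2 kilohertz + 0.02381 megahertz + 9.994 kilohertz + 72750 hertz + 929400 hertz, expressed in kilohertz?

In kilohertz:
  641.2 kilohertz → 641.2
  0.02381 megahertz = 0.02381 × 10³ kilohertz = 23.81
  9.994 kilohertz → 9.994
  72750 hertz = 72750 × 10⁻³ kilohertz = 72.75
  929400 hertz = 929400 × 10⁻³ kilohertz = 929.4
Sum: 641.2 + 23.81 + 9.994 + 72.75 + 929.4 = 1677.154

1677.154 kilohertz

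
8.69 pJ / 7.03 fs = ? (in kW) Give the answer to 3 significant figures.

1.24 kW

(8.69 × 10⁻¹²) / (7.03 × 10⁻¹⁵) = 1.2361 × 10³ W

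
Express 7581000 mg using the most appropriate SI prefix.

7.581 kg

= 7.581 × 10^3 g; 10^3 is kilo.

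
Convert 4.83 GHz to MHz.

giga = 10^9, mega = 10^6; factor is 10^3.
4.83 × 10^3 = 4830

4830 MHz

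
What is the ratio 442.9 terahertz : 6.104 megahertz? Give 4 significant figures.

72560000

(442.9 × 10^12) / (6.104 × 10^6) = 72.559 × 10^6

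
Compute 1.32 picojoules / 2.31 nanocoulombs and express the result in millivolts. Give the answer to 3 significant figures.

0.571 millivolts

(1.32 × 10^-12) / (2.31 × 10^-9) = 0.57143 × 10^-3 V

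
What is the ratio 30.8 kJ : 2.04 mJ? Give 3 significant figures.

(30.8e3) / (2.04e-3) = 15.1e6

15100000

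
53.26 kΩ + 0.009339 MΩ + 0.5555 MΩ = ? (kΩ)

In kΩ:
  53.26 kΩ → 53.26
  0.009339 MΩ = 0.009339e3 kΩ = 9.339
  0.5555 MΩ = 0.5555e3 kΩ = 555.5
Sum: 53.26 + 9.339 + 555.5 = 618.099

618.099 kΩ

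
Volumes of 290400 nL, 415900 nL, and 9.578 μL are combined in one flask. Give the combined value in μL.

715.878 μL

In μL:
  290400 nL = 290400 × 10⁻³ μL = 290.4
  415900 nL = 415900 × 10⁻³ μL = 415.9
  9.578 μL → 9.578
Sum: 290.4 + 415.9 + 9.578 = 715.878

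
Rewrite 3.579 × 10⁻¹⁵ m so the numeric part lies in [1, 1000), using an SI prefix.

= 3.579 × 10⁻¹⁵ m; 10⁻¹⁵ is femto.

3.579 fm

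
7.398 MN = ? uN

7398000000000 uN

mega = 10⁶, micro = 10⁻⁶; factor is 10¹².
7.398 × 10¹² = 7398000000000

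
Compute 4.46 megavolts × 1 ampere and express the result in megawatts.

4.46 megawatts

4.46 × 10⁶ × 1 = 4.46 × 10⁶ W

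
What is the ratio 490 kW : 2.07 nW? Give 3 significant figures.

237000000000000

(490 × 10³) / (2.07 × 10⁻⁹) = 236.7 × 10¹²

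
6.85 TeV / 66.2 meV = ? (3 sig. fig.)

103000000000000

(6.85e12) / (66.2e-3) = 0.1035e15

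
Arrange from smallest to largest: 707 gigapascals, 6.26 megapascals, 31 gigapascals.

6.26 megapascals < 31 gigapascals < 707 gigapascals

707 gigapascals = 707000000000 pascals
6.26 megapascals = 6260000 pascals
31 gigapascals = 31000000000 pascals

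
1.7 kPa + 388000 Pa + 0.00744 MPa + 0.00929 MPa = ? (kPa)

In kPa:
  1.7 kPa → 1.7
  388000 Pa = 388000e-3 kPa = 388
  0.00744 MPa = 0.00744e3 kPa = 7.44
  0.00929 MPa = 0.00929e3 kPa = 9.29
Sum: 1.7 + 388 + 7.44 + 9.29 = 406.43

406.43 kPa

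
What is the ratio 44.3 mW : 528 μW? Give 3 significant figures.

(44.3e-3) / (528e-6) = 0.0839e3

83.9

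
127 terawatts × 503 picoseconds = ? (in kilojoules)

127e12 × 503e-12 = 63881 J

63.881 kilojoules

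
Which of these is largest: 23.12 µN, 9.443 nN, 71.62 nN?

23.12 µN = 0.00002312 N
9.443 nN = 0.000000009443 N
71.62 nN = 0.00000007162 N

23.12 µN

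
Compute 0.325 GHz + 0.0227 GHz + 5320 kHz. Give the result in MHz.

353.02 MHz

In MHz:
  0.325 GHz = 0.325e3 MHz = 325
  0.0227 GHz = 0.0227e3 MHz = 22.7
  5320 kHz = 5320e-3 MHz = 5.32
Sum: 325 + 22.7 + 5.32 = 353.02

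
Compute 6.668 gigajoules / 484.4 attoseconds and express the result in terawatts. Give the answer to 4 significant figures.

(6.668 × 10^9) / (484.4 × 10^-18) = 0.0137655 × 10^27 W

13770000000000 terawatts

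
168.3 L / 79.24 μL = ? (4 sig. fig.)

(168.3) / (79.24 × 10⁻⁶) = 2.1239 × 10⁶

2124000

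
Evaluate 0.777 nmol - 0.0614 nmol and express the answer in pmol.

In pmol:
  0.777 nmol = 0.777e3 pmol = 777
  0.0614 nmol = 0.0614e3 pmol = 61.4
Difference: 777 - 61.4 = 715.6

715.6 pmol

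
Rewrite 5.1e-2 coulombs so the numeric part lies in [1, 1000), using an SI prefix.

51 millicoulombs

= 51e-3 coulombs; 1e-3 is milli.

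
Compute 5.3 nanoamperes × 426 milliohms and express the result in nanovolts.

5.3e-9 × 426e-3 = 2257.8e-12 V

2.2578 nanovolts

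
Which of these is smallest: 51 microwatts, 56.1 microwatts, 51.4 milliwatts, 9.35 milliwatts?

51 microwatts = 0.000051 watts
56.1 microwatts = 0.0000561 watts
51.4 milliwatts = 0.0514 watts
9.35 milliwatts = 0.00935 watts

51 microwatts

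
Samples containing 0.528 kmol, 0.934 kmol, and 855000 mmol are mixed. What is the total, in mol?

In mol:
  0.528 kmol = 0.528 × 10^3 mol = 528
  0.934 kmol = 0.934 × 10^3 mol = 934
  855000 mmol = 855000 × 10^-3 mol = 855
Sum: 528 + 934 + 855 = 2317

2317 mol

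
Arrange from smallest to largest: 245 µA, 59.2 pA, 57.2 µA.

59.2 pA < 57.2 µA < 245 µA

245 µA = 0.000245 A
59.2 pA = 0.0000000000592 A
57.2 µA = 0.0000572 A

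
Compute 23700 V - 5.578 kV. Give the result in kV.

18.122 kV

In kV:
  23700 V = 23700 × 10^-3 kV = 23.7
  5.578 kV → 5.578
Difference: 23.7 - 5.578 = 18.122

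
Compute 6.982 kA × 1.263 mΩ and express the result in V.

8.818266 V

6.982 × 10^3 × 1.263 × 10^-3 = 8.818266 V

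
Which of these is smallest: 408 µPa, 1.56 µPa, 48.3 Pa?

1.56 µPa

408 µPa = 0.000408 Pa
1.56 µPa = 0.00000156 Pa
48.3 Pa = 48.3 Pa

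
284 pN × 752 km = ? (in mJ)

0.213568 mJ

284 × 10⁻¹² × 752 × 10³ = 213568 × 10⁻⁹ J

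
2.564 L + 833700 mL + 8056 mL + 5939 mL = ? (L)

In L:
  2.564 L → 2.564
  833700 mL = 833700 × 10⁻³ L = 833.7
  8056 mL = 8056 × 10⁻³ L = 8.056
  5939 mL = 5939 × 10⁻³ L = 5.939
Sum: 2.564 + 833.7 + 8.056 + 5.939 = 850.259

850.259 L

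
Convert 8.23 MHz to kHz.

mega = 10⁶, kilo = 10³; factor is 10³.
8.23 × 10³ = 8230

8230 kHz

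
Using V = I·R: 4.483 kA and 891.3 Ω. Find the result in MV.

3.9956979 MV

4.483e3 × 891.3 = 3995.6979e3 V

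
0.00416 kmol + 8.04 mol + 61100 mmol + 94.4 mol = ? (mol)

167.7 mol

In mol:
  0.00416 kmol = 0.00416 × 10^3 mol = 4.16
  8.04 mol → 8.04
  61100 mmol = 61100 × 10^-3 mol = 61.1
  94.4 mol → 94.4
Sum: 4.16 + 8.04 + 61.1 + 94.4 = 167.7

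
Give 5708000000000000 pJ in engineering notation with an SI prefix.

= 5.708 × 10³ J; 10³ is kilo.

5.708 kJ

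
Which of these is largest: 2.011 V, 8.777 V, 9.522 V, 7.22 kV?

2.011 V = 2.011 V
8.777 V = 8.777 V
9.522 V = 9.522 V
7.22 kV = 7220 V

7.22 kV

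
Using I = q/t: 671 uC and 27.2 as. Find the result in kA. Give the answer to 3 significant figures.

24700000000 kA

(671 × 10⁻⁶) / (27.2 × 10⁻¹⁸) = 24.669 × 10¹² A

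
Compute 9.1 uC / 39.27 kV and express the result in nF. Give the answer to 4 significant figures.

0.2317 nF

(9.1 × 10^-6) / (39.27 × 10^3) = 0.231729 × 10^-9 F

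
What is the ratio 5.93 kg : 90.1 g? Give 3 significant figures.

(5.93 × 10³) / (90.1) = 0.06582 × 10³

65.8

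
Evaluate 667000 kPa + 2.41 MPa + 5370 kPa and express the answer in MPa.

In MPa:
  667000 kPa = 667000 × 10^-3 MPa = 667
  2.41 MPa → 2.41
  5370 kPa = 5370 × 10^-3 MPa = 5.37
Sum: 667 + 2.41 + 5.37 = 674.78

674.78 MPa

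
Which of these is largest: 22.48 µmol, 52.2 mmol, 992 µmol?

22.48 µmol = 0.00002248 mol
52.2 mmol = 0.0522 mol
992 µmol = 0.000992 mol

52.2 mmol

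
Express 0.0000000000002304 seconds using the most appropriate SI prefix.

= 230.4e-15 seconds; 1e-15 is femto.

230.4 femtoseconds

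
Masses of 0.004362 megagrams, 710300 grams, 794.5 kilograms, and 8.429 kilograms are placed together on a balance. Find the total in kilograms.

1517.591 kilograms

In kilograms:
  0.004362 megagrams = 0.004362 × 10³ kilograms = 4.362
  710300 grams = 710300 × 10⁻³ kilograms = 710.3
  794.5 kilograms → 794.5
  8.429 kilograms → 8.429
Sum: 4.362 + 710.3 + 794.5 + 8.429 = 1517.591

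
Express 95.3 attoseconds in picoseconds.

atto = 1e-18, pico = 1e-12; factor is 1e-6.
95.3 × 1e-6 = 0.0000953

0.0000953 picoseconds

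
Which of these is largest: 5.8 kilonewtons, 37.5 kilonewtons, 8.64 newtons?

37.5 kilonewtons

5.8 kilonewtons = 5800 newtons
37.5 kilonewtons = 37500 newtons
8.64 newtons = 8.64 newtons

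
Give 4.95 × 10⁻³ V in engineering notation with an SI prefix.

4.95 mV

= 4.95 × 10⁻³ V; 10⁻³ is milli.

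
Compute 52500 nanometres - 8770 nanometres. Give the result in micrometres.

In micrometres:
  52500 nanometres = 52500 × 10^-3 micrometres = 52.5
  8770 nanometres = 8770 × 10^-3 micrometres = 8.77
Difference: 52.5 - 8.77 = 43.73

43.73 micrometres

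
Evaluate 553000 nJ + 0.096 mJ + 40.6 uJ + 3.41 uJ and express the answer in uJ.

In uJ:
  553000 nJ = 553000 × 10⁻³ uJ = 553
  0.096 mJ = 0.096 × 10³ uJ = 96
  40.6 uJ → 40.6
  3.41 uJ → 3.41
Sum: 553 + 96 + 40.6 + 3.41 = 693.01

693.01 uJ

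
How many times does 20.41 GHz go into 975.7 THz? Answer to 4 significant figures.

(975.7 × 10¹²) / (20.41 × 10⁹) = 47.805 × 10³

47800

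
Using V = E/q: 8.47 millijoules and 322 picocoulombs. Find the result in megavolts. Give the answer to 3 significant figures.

26.3 megavolts

(8.47 × 10^-3) / (322 × 10^-12) = 0.026304 × 10^9 V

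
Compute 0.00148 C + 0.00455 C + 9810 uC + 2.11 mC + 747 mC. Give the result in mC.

In mC:
  0.00148 C = 0.00148 × 10^3 mC = 1.48
  0.00455 C = 0.00455 × 10^3 mC = 4.55
  9810 uC = 9810 × 10^-3 mC = 9.81
  2.11 mC → 2.11
  747 mC → 747
Sum: 1.48 + 4.55 + 9.81 + 2.11 + 747 = 764.95

764.95 mC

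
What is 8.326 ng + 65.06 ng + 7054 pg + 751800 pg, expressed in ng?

832.24 ng

In ng:
  8.326 ng → 8.326
  65.06 ng → 65.06
  7054 pg = 7054 × 10⁻³ ng = 7.054
  751800 pg = 751800 × 10⁻³ ng = 751.8
Sum: 8.326 + 65.06 + 7.054 + 751.8 = 832.24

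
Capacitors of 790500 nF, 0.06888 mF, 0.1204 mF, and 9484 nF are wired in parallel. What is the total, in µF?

989.264 µF

In µF:
  790500 nF = 790500e-3 µF = 790.5
  0.06888 mF = 0.06888e3 µF = 68.88
  0.1204 mF = 0.1204e3 µF = 120.4
  9484 nF = 9484e-3 µF = 9.484
Sum: 790.5 + 68.88 + 120.4 + 9.484 = 989.264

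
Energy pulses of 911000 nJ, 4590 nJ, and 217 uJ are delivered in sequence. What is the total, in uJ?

In uJ:
  911000 nJ = 911000 × 10⁻³ uJ = 911
  4590 nJ = 4590 × 10⁻³ uJ = 4.59
  217 uJ → 217
Sum: 911 + 4.59 + 217 = 1132.59

1132.59 uJ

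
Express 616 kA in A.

kilo = 10³, (no prefix) = 10⁰; factor is 10³.
616 × 10³ = 616000

616000 A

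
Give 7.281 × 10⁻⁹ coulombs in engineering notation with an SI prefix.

= 7.281 × 10⁻⁹ coulombs; 10⁻⁹ is nano.

7.281 nanocoulombs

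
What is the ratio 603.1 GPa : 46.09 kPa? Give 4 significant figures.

(603.1e9) / (46.09e3) = 13.085e6

13090000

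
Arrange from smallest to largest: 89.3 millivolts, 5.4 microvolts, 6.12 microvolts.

89.3 millivolts = 0.0893 volts
5.4 microvolts = 0.0000054 volts
6.12 microvolts = 0.00000612 volts

5.4 microvolts < 6.12 microvolts < 89.3 millivolts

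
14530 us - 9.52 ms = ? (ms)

5.01 ms

In ms:
  14530 us = 14530 × 10⁻³ ms = 14.53
  9.52 ms → 9.52
Difference: 14.53 - 9.52 = 5.01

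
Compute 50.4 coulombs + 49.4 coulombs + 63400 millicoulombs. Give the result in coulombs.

163.2 coulombs

In coulombs:
  50.4 coulombs → 50.4
  49.4 coulombs → 49.4
  63400 millicoulombs = 63400e-3 coulombs = 63.4
Sum: 50.4 + 49.4 + 63.4 = 163.2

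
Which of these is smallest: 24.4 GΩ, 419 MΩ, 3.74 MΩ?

3.74 MΩ

24.4 GΩ = 24400000000 Ω
419 MΩ = 419000000 Ω
3.74 MΩ = 3740000 Ω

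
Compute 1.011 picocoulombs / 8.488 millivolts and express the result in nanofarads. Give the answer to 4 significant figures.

0.1191 nanofarads

(1.011e-12) / (8.488e-3) = 0.119109e-9 F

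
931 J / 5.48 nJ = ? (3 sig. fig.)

(931) / (5.48 × 10^-9) = 169.9 × 10^9

170000000000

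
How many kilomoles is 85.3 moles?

(no prefix) = 1e0, kilo = 1e3; factor is 1e-3.
85.3 × 1e-3 = 0.0853

0.0853 kilomoles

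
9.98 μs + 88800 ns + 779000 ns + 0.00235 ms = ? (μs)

In μs:
  9.98 μs → 9.98
  88800 ns = 88800e-3 μs = 88.8
  779000 ns = 779000e-3 μs = 779
  0.00235 ms = 0.00235e3 μs = 2.35
Sum: 9.98 + 88.8 + 779 + 2.35 = 880.13

880.13 μs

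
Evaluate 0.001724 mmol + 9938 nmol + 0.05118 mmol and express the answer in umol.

In umol:
  0.001724 mmol = 0.001724e3 umol = 1.724
  9938 nmol = 9938e-3 umol = 9.938
  0.05118 mmol = 0.05118e3 umol = 51.18
Sum: 1.724 + 9.938 + 51.18 = 62.842

62.842 umol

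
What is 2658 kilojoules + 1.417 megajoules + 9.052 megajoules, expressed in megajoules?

13.127 megajoules

In megajoules:
  2658 kilojoules = 2658 × 10^-3 megajoules = 2.658
  1.417 megajoules → 1.417
  9.052 megajoules → 9.052
Sum: 2.658 + 1.417 + 9.052 = 13.127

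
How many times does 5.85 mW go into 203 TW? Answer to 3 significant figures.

(203e12) / (5.85e-3) = 34.7e15

34700000000000000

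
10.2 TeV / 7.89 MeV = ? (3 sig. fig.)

(10.2 × 10¹²) / (7.89 × 10⁶) = 1.293 × 10⁶

1290000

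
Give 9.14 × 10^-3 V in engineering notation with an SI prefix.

9.14 mV

= 9.14 × 10^-3 V; 10^-3 is milli.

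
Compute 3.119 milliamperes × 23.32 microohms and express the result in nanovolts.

3.119 × 10⁻³ × 23.32 × 10⁻⁶ = 72.73508 × 10⁻⁹ V

72.73508 nanovolts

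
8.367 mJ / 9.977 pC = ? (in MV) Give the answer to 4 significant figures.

838.6 MV

(8.367e-3) / (9.977e-12) = 0.838629e9 V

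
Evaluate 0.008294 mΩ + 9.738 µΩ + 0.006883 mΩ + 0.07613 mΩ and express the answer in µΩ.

101.045 µΩ

In µΩ:
  0.008294 mΩ = 0.008294 × 10³ µΩ = 8.294
  9.738 µΩ → 9.738
  0.006883 mΩ = 0.006883 × 10³ µΩ = 6.883
  0.07613 mΩ = 0.07613 × 10³ µΩ = 76.13
Sum: 8.294 + 9.738 + 6.883 + 76.13 = 101.045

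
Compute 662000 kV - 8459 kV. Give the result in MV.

653.541 MV

In MV:
  662000 kV = 662000e-3 MV = 662
  8459 kV = 8459e-3 MV = 8.459
Difference: 662 - 8.459 = 653.541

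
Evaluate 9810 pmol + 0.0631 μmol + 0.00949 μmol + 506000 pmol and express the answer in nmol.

In nmol:
  9810 pmol = 9810e-3 nmol = 9.81
  0.0631 μmol = 0.0631e3 nmol = 63.1
  0.00949 μmol = 0.00949e3 nmol = 9.49
  506000 pmol = 506000e-3 nmol = 506
Sum: 9.81 + 63.1 + 9.49 + 506 = 588.4

588.4 nmol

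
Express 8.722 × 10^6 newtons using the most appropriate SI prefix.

8.722 meganewtons

= 8.722 × 10^6 newtons; 10^6 is mega.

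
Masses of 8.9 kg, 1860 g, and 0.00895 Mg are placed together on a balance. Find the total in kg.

19.71 kg

In kg:
  8.9 kg → 8.9
  1860 g = 1860e-3 kg = 1.86
  0.00895 Mg = 0.00895e3 kg = 8.95
Sum: 8.9 + 1.86 + 8.95 = 19.71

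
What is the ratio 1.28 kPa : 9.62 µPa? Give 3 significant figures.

133000000

(1.28 × 10³) / (9.62 × 10⁻⁶) = 0.1331 × 10⁹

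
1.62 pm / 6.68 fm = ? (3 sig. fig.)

243

(1.62e-12) / (6.68e-15) = 0.2425e3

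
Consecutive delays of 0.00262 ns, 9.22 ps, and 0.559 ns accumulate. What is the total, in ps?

In ps:
  0.00262 ns = 0.00262 × 10³ ps = 2.62
  9.22 ps → 9.22
  0.559 ns = 0.559 × 10³ ps = 559
Sum: 2.62 + 9.22 + 559 = 570.84

570.84 ps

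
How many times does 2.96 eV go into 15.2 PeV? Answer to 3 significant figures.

5140000000000000

(15.2e15) / (2.96) = 5.135e15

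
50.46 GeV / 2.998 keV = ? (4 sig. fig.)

(50.46 × 10^9) / (2.998 × 10^3) = 16.831 × 10^6

16830000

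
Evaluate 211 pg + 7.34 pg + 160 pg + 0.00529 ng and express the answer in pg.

In pg:
  211 pg → 211
  7.34 pg → 7.34
  160 pg → 160
  0.00529 ng = 0.00529 × 10³ pg = 5.29
Sum: 211 + 7.34 + 160 + 5.29 = 383.63

383.63 pg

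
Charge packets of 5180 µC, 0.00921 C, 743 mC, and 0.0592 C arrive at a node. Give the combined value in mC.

In mC:
  5180 µC = 5180e-3 mC = 5.18
  0.00921 C = 0.00921e3 mC = 9.21
  743 mC → 743
  0.0592 C = 0.0592e3 mC = 59.2
Sum: 5.18 + 9.21 + 743 + 59.2 = 816.59

816.59 mC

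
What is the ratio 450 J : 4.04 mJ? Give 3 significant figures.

(450) / (4.04 × 10^-3) = 111.4 × 10^3

111000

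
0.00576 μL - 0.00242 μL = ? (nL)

In nL:
  0.00576 μL = 0.00576 × 10^3 nL = 5.76
  0.00242 μL = 0.00242 × 10^3 nL = 2.42
Difference: 5.76 - 2.42 = 3.34

3.34 nL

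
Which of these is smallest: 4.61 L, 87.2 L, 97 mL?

97 mL

4.61 L = 4.61 L
87.2 L = 87.2 L
97 mL = 0.097 L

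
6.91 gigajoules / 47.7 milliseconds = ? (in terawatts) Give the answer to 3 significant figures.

(6.91 × 10^9) / (47.7 × 10^-3) = 0.14486 × 10^12 W

0.145 terawatts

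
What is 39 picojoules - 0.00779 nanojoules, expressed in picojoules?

In picojoules:
  39 picojoules → 39
  0.00779 nanojoules = 0.00779e3 picojoules = 7.79
Difference: 39 - 7.79 = 31.21

31.21 picojoules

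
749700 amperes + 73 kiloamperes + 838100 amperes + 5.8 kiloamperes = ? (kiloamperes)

1666.6 kiloamperes

In kiloamperes:
  749700 amperes = 749700 × 10⁻³ kiloamperes = 749.7
  73 kiloamperes → 73
  838100 amperes = 838100 × 10⁻³ kiloamperes = 838.1
  5.8 kiloamperes → 5.8
Sum: 749.7 + 73 + 838.1 + 5.8 = 1666.6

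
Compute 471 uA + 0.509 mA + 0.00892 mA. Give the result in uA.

In uA:
  471 uA → 471
  0.509 mA = 0.509 × 10³ uA = 509
  0.00892 mA = 0.00892 × 10³ uA = 8.92
Sum: 471 + 509 + 8.92 = 988.92

988.92 uA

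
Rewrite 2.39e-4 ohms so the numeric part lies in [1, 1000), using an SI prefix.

= 239e-6 ohms; 1e-6 is micro.

239 microohms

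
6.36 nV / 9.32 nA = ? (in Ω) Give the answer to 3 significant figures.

(6.36 × 10^-9) / (9.32 × 10^-9) = 0.6824 Ω

0.682 Ω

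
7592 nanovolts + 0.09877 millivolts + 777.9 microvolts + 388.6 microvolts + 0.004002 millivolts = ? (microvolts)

In microvolts:
  7592 nanovolts = 7592e-3 microvolts = 7.592
  0.09877 millivolts = 0.09877e3 microvolts = 98.77
  777.9 microvolts → 777.9
  388.6 microvolts → 388.6
  0.004002 millivolts = 0.004002e3 microvolts = 4.002
Sum: 7.592 + 98.77 + 777.9 + 388.6 + 4.002 = 1276.864

1276.864 microvolts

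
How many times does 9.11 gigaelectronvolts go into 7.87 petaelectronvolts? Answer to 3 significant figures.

(7.87 × 10^15) / (9.11 × 10^9) = 0.8639 × 10^6

864000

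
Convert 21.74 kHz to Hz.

21740 Hz

kilo = 1e3, (no prefix) = 1e0; factor is 1e3.
21.74 × 1e3 = 21740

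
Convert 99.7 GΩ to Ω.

giga = 10⁹, (no prefix) = 10⁰; factor is 10⁹.
99.7 × 10⁹ = 99700000000

99700000000 Ω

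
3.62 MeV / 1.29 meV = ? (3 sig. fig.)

2810000000

(3.62e6) / (1.29e-3) = 2.806e9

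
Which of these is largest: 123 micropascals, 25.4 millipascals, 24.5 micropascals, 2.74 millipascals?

123 micropascals = 0.000123 pascals
25.4 millipascals = 0.0254 pascals
24.5 micropascals = 0.0000245 pascals
2.74 millipascals = 0.00274 pascals

25.4 millipascals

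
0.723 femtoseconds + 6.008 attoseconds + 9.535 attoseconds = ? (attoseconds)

In attoseconds:
  0.723 femtoseconds = 0.723 × 10^3 attoseconds = 723
  6.008 attoseconds → 6.008
  9.535 attoseconds → 9.535
Sum: 723 + 6.008 + 9.535 = 738.543

738.543 attoseconds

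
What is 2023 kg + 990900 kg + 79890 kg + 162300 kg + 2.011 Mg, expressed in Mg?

In Mg:
  2023 kg = 2023 × 10^-3 Mg = 2.023
  990900 kg = 990900 × 10^-3 Mg = 990.9
  79890 kg = 79890 × 10^-3 Mg = 79.89
  162300 kg = 162300 × 10^-3 Mg = 162.3
  2.011 Mg → 2.011
Sum: 2.023 + 990.9 + 79.89 + 162.3 + 2.011 = 1237.124

1237.124 Mg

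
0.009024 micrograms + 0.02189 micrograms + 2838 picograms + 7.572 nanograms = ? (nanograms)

41.324 nanograms

In nanograms:
  0.009024 micrograms = 0.009024e3 nanograms = 9.024
  0.02189 micrograms = 0.02189e3 nanograms = 21.89
  2838 picograms = 2838e-3 nanograms = 2.838
  7.572 nanograms → 7.572
Sum: 9.024 + 21.89 + 2.838 + 7.572 = 41.324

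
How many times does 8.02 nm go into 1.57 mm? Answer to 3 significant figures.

(1.57 × 10^-3) / (8.02 × 10^-9) = 0.1958 × 10^6

196000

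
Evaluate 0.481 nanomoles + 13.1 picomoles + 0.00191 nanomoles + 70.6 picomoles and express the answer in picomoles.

In picomoles:
  0.481 nanomoles = 0.481 × 10^3 picomoles = 481
  13.1 picomoles → 13.1
  0.00191 nanomoles = 0.00191 × 10^3 picomoles = 1.91
  70.6 picomoles → 70.6
Sum: 481 + 13.1 + 1.91 + 70.6 = 566.61

566.61 picomoles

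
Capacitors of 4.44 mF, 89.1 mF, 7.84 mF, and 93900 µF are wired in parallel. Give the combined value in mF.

195.28 mF

In mF:
  4.44 mF → 4.44
  89.1 mF → 89.1
  7.84 mF → 7.84
  93900 µF = 93900e-3 mF = 93.9
Sum: 4.44 + 89.1 + 7.84 + 93.9 = 195.28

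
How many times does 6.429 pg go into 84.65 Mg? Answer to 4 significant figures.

(84.65 × 10⁶) / (6.429 × 10⁻¹²) = 13.167 × 10¹⁸

13170000000000000000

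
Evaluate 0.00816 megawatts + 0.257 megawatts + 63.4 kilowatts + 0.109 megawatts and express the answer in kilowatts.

437.56 kilowatts

In kilowatts:
  0.00816 megawatts = 0.00816 × 10^3 kilowatts = 8.16
  0.257 megawatts = 0.257 × 10^3 kilowatts = 257
  63.4 kilowatts → 63.4
  0.109 megawatts = 0.109 × 10^3 kilowatts = 109
Sum: 8.16 + 257 + 63.4 + 109 = 437.56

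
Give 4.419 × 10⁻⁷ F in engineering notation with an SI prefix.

441.9 nF

= 441.9 × 10⁻⁹ F; 10⁻⁹ is nano.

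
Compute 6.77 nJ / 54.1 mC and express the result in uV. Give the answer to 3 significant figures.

0.125 uV

(6.77 × 10^-9) / (54.1 × 10^-3) = 0.12514 × 10^-6 V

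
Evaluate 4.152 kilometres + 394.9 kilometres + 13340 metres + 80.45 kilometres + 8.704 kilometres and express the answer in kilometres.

In kilometres:
  4.152 kilometres → 4.152
  394.9 kilometres → 394.9
  13340 metres = 13340e-3 kilometres = 13.34
  80.45 kilometres → 80.45
  8.704 kilometres → 8.704
Sum: 4.152 + 394.9 + 13.34 + 80.45 + 8.704 = 501.546

501.546 kilometres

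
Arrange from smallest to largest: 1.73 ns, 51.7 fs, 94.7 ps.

51.7 fs < 94.7 ps < 1.73 ns

1.73 ns = 0.00000000173 s
51.7 fs = 0.0000000000000517 s
94.7 ps = 0.0000000000947 s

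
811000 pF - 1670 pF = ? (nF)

In nF:
  811000 pF = 811000 × 10⁻³ nF = 811
  1670 pF = 1670 × 10⁻³ nF = 1.67
Difference: 811 - 1.67 = 809.33

809.33 nF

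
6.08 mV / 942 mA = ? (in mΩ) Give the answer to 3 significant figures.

(6.08 × 10⁻³) / (942 × 10⁻³) = 0.0064544 Ω

6.45 mΩ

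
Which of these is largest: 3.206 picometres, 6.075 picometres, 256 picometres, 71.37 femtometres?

256 picometres

3.206 picometres = 0.000000000003206 metres
6.075 picometres = 0.000000000006075 metres
256 picometres = 0.000000000256 metres
71.37 femtometres = 0.00000000000007137 metres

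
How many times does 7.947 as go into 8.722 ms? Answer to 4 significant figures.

(8.722e-3) / (7.947e-18) = 1.0975e15

1098000000000000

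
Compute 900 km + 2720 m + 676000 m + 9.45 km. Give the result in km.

In km:
  900 km → 900
  2720 m = 2720 × 10^-3 km = 2.72
  676000 m = 676000 × 10^-3 km = 676
  9.45 km → 9.45
Sum: 900 + 2.72 + 676 + 9.45 = 1588.17

1588.17 km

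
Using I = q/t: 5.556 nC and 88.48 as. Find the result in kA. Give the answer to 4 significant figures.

(5.556e-9) / (88.48e-18) = 0.0627939e9 A

62790 kA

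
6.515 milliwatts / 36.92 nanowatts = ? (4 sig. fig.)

176500

(6.515 × 10⁻³) / (36.92 × 10⁻⁹) = 0.17646 × 10⁶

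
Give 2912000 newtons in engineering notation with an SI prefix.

= 2.912 × 10^6 newtons; 10^6 is mega.

2.912 meganewtons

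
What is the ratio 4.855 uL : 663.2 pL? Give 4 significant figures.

(4.855e-6) / (663.2e-12) = 0.0073206e6

7321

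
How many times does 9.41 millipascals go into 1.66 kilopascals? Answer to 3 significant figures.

(1.66e3) / (9.41e-3) = 0.1764e6

176000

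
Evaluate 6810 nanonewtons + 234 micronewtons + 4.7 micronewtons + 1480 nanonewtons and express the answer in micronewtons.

246.99 micronewtons

In micronewtons:
  6810 nanonewtons = 6810e-3 micronewtons = 6.81
  234 micronewtons → 234
  4.7 micronewtons → 4.7
  1480 nanonewtons = 1480e-3 micronewtons = 1.48
Sum: 6.81 + 234 + 4.7 + 1.48 = 246.99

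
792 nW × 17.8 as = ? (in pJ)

792e-9 × 17.8e-18 = 14097.6e-27 J

0.0000000000140976 pJ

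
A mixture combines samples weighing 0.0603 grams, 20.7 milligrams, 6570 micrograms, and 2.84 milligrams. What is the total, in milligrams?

90.41 milligrams

In milligrams:
  0.0603 grams = 0.0603e3 milligrams = 60.3
  20.7 milligrams → 20.7
  6570 micrograms = 6570e-3 milligrams = 6.57
  2.84 milligrams → 2.84
Sum: 60.3 + 20.7 + 6.57 + 2.84 = 90.41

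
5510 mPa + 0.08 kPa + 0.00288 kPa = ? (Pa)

88.39 Pa

In Pa:
  5510 mPa = 5510e-3 Pa = 5.51
  0.08 kPa = 0.08e3 Pa = 80
  0.00288 kPa = 0.00288e3 Pa = 2.88
Sum: 5.51 + 80 + 2.88 = 88.39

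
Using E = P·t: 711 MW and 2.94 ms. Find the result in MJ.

711e6 × 2.94e-3 = 2090.34e3 J

2.09034 MJ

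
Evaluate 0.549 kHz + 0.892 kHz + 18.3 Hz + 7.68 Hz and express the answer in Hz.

1466.98 Hz

In Hz:
  0.549 kHz = 0.549e3 Hz = 549
  0.892 kHz = 0.892e3 Hz = 892
  18.3 Hz → 18.3
  7.68 Hz → 7.68
Sum: 549 + 892 + 18.3 + 7.68 = 1466.98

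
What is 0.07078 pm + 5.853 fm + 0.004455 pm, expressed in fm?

81.088 fm

In fm:
  0.07078 pm = 0.07078 × 10³ fm = 70.78
  5.853 fm → 5.853
  0.004455 pm = 0.004455 × 10³ fm = 4.455
Sum: 70.78 + 5.853 + 4.455 = 81.088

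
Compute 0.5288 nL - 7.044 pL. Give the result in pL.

521.756 pL

In pL:
  0.5288 nL = 0.5288 × 10^3 pL = 528.8
  7.044 pL → 7.044
Difference: 528.8 - 7.044 = 521.756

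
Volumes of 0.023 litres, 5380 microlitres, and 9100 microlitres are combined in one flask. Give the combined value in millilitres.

In millilitres:
  0.023 litres = 0.023 × 10^3 millilitres = 23
  5380 microlitres = 5380 × 10^-3 millilitres = 5.38
  9100 microlitres = 9100 × 10^-3 millilitres = 9.1
Sum: 23 + 5.38 + 9.1 = 37.48

37.48 millilitres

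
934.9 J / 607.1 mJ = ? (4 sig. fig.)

1540

(934.9) / (607.1 × 10⁻³) = 1.5399 × 10³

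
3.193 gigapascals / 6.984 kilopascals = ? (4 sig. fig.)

457200

(3.193 × 10⁹) / (6.984 × 10³) = 0.45719 × 10⁶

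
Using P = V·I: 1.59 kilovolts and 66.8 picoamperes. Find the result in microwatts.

1.59 × 10^3 × 66.8 × 10^-12 = 106.212 × 10^-9 W

0.106212 microwatts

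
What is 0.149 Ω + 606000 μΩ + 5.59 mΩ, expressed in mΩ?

In mΩ:
  0.149 Ω = 0.149 × 10^3 mΩ = 149
  606000 μΩ = 606000 × 10^-3 mΩ = 606
  5.59 mΩ → 5.59
Sum: 149 + 606 + 5.59 = 760.59

760.59 mΩ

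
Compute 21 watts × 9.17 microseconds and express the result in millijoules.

0.19257 millijoules

21 × 9.17e-6 = 192.57e-6 J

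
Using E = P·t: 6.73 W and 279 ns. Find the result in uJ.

1.87767 uJ

6.73 × 279 × 10^-9 = 1877.67 × 10^-9 J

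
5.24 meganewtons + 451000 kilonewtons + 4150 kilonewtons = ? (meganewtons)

460.39 meganewtons

In meganewtons:
  5.24 meganewtons → 5.24
  451000 kilonewtons = 451000 × 10⁻³ meganewtons = 451
  4150 kilonewtons = 4150 × 10⁻³ meganewtons = 4.15
Sum: 5.24 + 451 + 4.15 = 460.39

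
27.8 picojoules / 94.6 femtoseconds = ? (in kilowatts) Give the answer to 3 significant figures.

(27.8e-12) / (94.6e-15) = 0.29387e3 W

0.294 kilowatts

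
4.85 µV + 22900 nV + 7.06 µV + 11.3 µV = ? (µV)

46.11 µV

In µV:
  4.85 µV → 4.85
  22900 nV = 22900 × 10⁻³ µV = 22.9
  7.06 µV → 7.06
  11.3 µV → 11.3
Sum: 4.85 + 22.9 + 7.06 + 11.3 = 46.11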